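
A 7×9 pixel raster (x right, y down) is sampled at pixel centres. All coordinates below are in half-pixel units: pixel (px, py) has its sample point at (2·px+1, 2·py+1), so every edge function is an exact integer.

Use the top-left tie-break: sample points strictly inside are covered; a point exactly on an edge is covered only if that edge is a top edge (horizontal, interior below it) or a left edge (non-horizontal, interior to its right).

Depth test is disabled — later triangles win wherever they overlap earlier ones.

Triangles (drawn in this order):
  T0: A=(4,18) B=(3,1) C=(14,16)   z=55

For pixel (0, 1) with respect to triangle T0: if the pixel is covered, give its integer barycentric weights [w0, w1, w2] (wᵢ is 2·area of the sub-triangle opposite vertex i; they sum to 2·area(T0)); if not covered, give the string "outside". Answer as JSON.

T0:
  2·area = 172
  edge (4, 18)→(3, 1): d=(-1,-17) top-left  bias=+0
  edge (3, 1)→(14, 16): d=(11,15) right/bottom  bias=-1
  edge (14, 16)→(4, 18): d=(-10,2) right/bottom  bias=-1
    (1,0)@(3, 1): e=[0,0,172] → .  [on edge]
    (2,2)@(5, 5): e=[30,14,128] → X
    (3,2)@(7, 5): e=[64,-16,124] → .
    (2,3)@(5, 7): e=[28,36,108] → X
    (3,3)@(7, 7): e=[62,6,104] → X
    (4,3)@(9, 7): e=[96,-24,100] → .
    (2,4)@(5, 9): e=[26,58,88] → X
    (4,4)@(9, 9): e=[94,-2,80] → .
    (2,5)@(5, 11): e=[24,80,68] → X
    (4,5)@(9, 11): e=[92,20,60] → X
    (5,5)@(11, 11): e=[126,-10,56] → .
    (2,6)@(5, 13): e=[22,102,48] → X
    (4,8)@(9, 17): e=[86,86,0] → .  [on edge]
  covered (19 px):
    . . . . . . .
    . . . . . . .
    . . X . . . .
    . . X X . . .
    . . X X . . .
    . . X X X . .
    . . X X X X .
    . . X X X X X
    . . X X . . .

Result: "outside"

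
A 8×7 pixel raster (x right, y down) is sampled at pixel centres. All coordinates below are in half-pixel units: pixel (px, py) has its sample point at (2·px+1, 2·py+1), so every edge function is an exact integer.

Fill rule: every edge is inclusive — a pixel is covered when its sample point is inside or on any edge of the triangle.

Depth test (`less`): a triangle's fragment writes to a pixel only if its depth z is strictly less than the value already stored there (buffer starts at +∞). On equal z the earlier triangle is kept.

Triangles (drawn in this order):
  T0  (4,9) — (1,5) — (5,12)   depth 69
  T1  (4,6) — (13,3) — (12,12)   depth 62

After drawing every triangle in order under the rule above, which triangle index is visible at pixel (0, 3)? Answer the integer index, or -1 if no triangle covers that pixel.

T0:
  2·area = 5  (B↔C swapped to make it positive)
  edge (4, 9)→(5, 12): d=(1,3) inclusive
  edge (5, 12)→(1, 5): d=(-4,-7) inclusive
  edge (1, 5)→(4, 9): d=(3,4) inclusive
    (0,2)@(1, 5): e=[5,0,0] → █  [on edge]
    (1,2)@(3, 5): e=[-1,14,-8] → ·
    (0,3)@(1, 7): e=[7,-8,6] → ·
    (3,6)@(7, 13): e=[-5,10,0] → ·  [on edge]
  covered (1 px):
    · · · · · · · ·
    · · · · · · · ·
    █ · · · · · · ·
    · · · · · · · ·
    · · · · · · · ·
    · · · · · · · ·
    · · · · · · · ·
T1:
  2·area = 78
  edge (4, 6)→(13, 3): d=(9,-3) inclusive
  edge (13, 3)→(12, 12): d=(-1,9) inclusive
  edge (12, 12)→(4, 6): d=(-8,-6) inclusive
    (6,1)@(13, 3): e=[0,0,78] → █  [on edge]
    (7,1)@(15, 3): e=[6,-18,90] → ·
    (3,2)@(7, 5): e=[0,52,26] → █  [on edge]
    (4,2)@(9, 5): e=[6,34,38] → █
    (5,2)@(11, 5): e=[12,16,50] → █
    (6,2)@(13, 5): e=[18,-2,62] → ·
    (0,3)@(1, 7): e=[0,104,-26] → ·  [on edge]
    (3,3)@(7, 7): e=[18,50,10] → █
    (6,3)@(13, 7): e=[36,-4,46] → ·
    (3,4)@(7, 9): e=[36,48,-6] → ·
    (4,4)@(9, 9): e=[42,30,6] → █
    (6,4)@(13, 9): e=[54,-6,30] → ·
  covered (10 px):
    · · · · · · · ·
    · · · · · · █ ·
    · · · █ █ █ · ·
    · · · █ █ █ · ·
    · · · · █ █ · ·
    · · · · · █ · ·
    · · · · · · · ·

Z-buffer (winner per pixel, '.' = empty):
  . . . . . . . .
  . . . . . . 1 .
  0 . . 1 1 1 . .
  . . . 1 1 1 . .
  . . . . 1 1 . .
  . . . . . 1 . .
  . . . . . . . .

Final: -1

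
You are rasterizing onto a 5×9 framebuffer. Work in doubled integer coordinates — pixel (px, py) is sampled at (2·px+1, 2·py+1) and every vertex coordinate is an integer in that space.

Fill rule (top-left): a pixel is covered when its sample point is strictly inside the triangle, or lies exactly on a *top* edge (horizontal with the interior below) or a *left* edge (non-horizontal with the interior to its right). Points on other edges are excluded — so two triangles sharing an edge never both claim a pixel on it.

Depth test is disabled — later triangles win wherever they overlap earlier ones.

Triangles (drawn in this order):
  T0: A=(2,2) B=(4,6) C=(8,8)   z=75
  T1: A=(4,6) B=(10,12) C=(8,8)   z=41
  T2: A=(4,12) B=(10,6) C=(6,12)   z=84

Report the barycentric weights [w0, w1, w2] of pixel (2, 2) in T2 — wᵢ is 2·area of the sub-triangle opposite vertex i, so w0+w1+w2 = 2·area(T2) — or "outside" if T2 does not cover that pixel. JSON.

T0:
  2·area = 12  (B↔C swapped to make it positive)
  edge (2, 2)→(8, 8): d=(6,6) right/bottom  bias=-1
  edge (8, 8)→(4, 6): d=(-4,-2) top-left  bias=+0
  edge (4, 6)→(2, 2): d=(-2,-4) top-left  bias=+0
    (0,0)@(1, 1): e=[0,14,-2] → .  [on edge]
    (1,1)@(3, 3): e=[0,10,2] → .  [on edge]
    (2,2)@(5, 5): e=[0,6,6] → .  [on edge]
    (3,3)@(7, 7): e=[0,2,10] → .  [on edge]
    (4,4)@(9, 9): e=[0,-2,14] → .  [on edge]
  covered (0 px):
    . . . . .
    . . . . .
    . . . . .
    . . . . .
    . . . . .
    . . . . .
    . . . . .
    . . . . .
    . . . . .
T1:
  2·area = 12  (B↔C swapped to make it positive)
  edge (4, 6)→(8, 8): d=(4,2) right/bottom  bias=-1
  edge (8, 8)→(10, 12): d=(2,4) right/bottom  bias=-1
  edge (10, 12)→(4, 6): d=(-6,-6) top-left  bias=+0
    (0,1)@(1, 3): e=[-6,18,0] → .  [on edge]
    (1,2)@(3, 5): e=[-2,14,0] → .  [on edge]
    (2,3)@(5, 7): e=[2,10,0] → X  [on edge]
    (3,3)@(7, 7): e=[-2,2,12] → .
    (2,4)@(5, 9): e=[10,14,-12] → .
    (3,4)@(7, 9): e=[6,6,0] → X  [on edge]
    (4,4)@(9, 9): e=[2,-2,12] → .
    (3,5)@(7, 11): e=[14,10,-12] → .
    (4,5)@(9, 11): e=[10,2,0] → X  [on edge]
    (4,6)@(9, 13): e=[18,6,-12] → .
  covered (3 px):
    . . . . .
    . . . . .
    . . . . .
    . . X . .
    . . . X .
    . . . . X
    . . . . .
    . . . . .
    . . . . .
T2:
  2·area = 12
  edge (4, 12)→(10, 6): d=(6,-6) top-left  bias=+0
  edge (10, 6)→(6, 12): d=(-4,6) right/bottom  bias=-1
  edge (6, 12)→(4, 12): d=(-2,0) right/bottom  bias=-1
    (4,3)@(9, 7): e=[0,2,10] → X  [on edge]
    (3,4)@(7, 9): e=[0,6,6] → X  [on edge]
    (4,4)@(9, 9): e=[12,-6,6] → .
    (2,5)@(5, 11): e=[0,10,2] → X  [on edge]
    (3,5)@(7, 11): e=[12,-2,2] → .
    (1,6)@(3, 13): e=[0,14,-2] → .  [on edge]
    (2,6)@(5, 13): e=[12,2,-2] → .
    (0,7)@(1, 15): e=[0,18,-6] → .  [on edge]
  covered (3 px):
    . . . . .
    . . . . .
    . . . . .
    . . . . X
    . . . X .
    . . X . .
    . . . . .
    . . . . .
    . . . . .

Result: "outside"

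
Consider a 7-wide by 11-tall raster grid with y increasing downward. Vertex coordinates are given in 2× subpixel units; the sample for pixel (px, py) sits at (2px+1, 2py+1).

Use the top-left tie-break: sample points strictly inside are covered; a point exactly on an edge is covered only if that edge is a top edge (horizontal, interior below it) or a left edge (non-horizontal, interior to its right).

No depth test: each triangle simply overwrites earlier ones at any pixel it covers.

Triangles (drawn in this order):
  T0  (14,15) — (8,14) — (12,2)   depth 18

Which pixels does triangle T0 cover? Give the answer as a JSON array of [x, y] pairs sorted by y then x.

T0:
  2·area = 76
  edge (14, 15)→(8, 14): d=(-6,-1) top-left  bias=+0
  edge (8, 14)→(12, 2): d=(4,-12) top-left  bias=+0
  edge (12, 2)→(14, 15): d=(2,13) right/bottom  bias=-1
    (5,2)@(11, 5): e=[57,0,19] → █  [on edge]
    (6,2)@(13, 5): e=[59,24,-7] → ·
    (5,3)@(11, 7): e=[45,8,23] → █
    (6,3)@(13, 7): e=[47,32,-3] → ·
    (5,4)@(11, 9): e=[33,16,27] → █
    (6,4)@(13, 9): e=[35,40,1] → █
    (4,5)@(9, 11): e=[19,0,57] → █  [on edge]
    (4,6)@(9, 13): e=[7,8,61] → █
    (4,7)@(9, 15): e=[-5,16,65] → ·
    (5,7)@(11, 15): e=[-3,40,39] → ·
    (6,7)@(13, 15): e=[-1,64,13] → ·
    (3,8)@(7, 17): e=[-19,0,95] → ·  [on edge]
  covered (10 px):
    · · · · · · ·
    · · · · · · ·
    · · · · · █ ·
    · · · · · █ ·
    · · · · · █ █
    · · · · █ █ █
    · · · · █ █ █
    · · · · · · ·
    · · · · · · ·
    · · · · · · ·
    · · · · · · ·

Answer: [[5,2],[5,3],[5,4],[6,4],[4,5],[5,5],[6,5],[4,6],[5,6],[6,6]]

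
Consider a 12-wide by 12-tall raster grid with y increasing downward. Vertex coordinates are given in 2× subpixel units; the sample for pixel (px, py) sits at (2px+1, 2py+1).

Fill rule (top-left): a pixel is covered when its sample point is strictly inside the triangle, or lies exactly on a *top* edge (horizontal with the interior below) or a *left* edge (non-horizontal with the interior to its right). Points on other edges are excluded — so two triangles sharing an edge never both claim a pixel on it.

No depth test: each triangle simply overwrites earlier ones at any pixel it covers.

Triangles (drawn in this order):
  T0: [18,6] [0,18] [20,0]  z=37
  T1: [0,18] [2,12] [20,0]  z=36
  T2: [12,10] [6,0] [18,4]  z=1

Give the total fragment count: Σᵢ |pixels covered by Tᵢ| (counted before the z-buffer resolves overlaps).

T0:
  2·area = 84
  edge (18, 6)→(0, 18): d=(-18,12) right/bottom  bias=-1
  edge (0, 18)→(20, 0): d=(20,-18) top-left  bias=+0
  edge (20, 0)→(18, 6): d=(-2,6) right/bottom  bias=-1
    (9,0)@(19, 1): e=[78,2,4] → █
    (10,0)@(21, 1): e=[54,38,-8] → ·
    (8,1)@(17, 3): e=[66,6,12] → █
    (9,1)@(19, 3): e=[42,42,0] → ·  [on edge]
    (7,2)@(15, 5): e=[54,10,20] → █
    (9,2)@(19, 5): e=[6,82,-4] → ·
    (6,3)@(13, 7): e=[42,14,28] → █
    (8,3)@(17, 7): e=[-6,86,4] → ·
    (5,4)@(11, 9): e=[30,18,36] → █
    (7,4)@(15, 9): e=[-18,90,12] → ·
    (8,4)@(17, 9): e=[-42,126,0] → ·  [on edge]
    (4,5)@(9, 11): e=[18,22,44] → █
    (7,7)@(15, 15): e=[-126,210,0] → ·  [on edge]
    (6,10)@(13, 21): e=[-210,294,0] → ·  [on edge]
  covered (10 px):
    · · · · · · · · · █ · ·
    · · · · · · · · █ · · ·
    · · · · · · · █ █ · · ·
    · · · · · · █ █ · · · ·
    · · · · · █ █ · · · · ·
    · · · · █ · · · · · · ·
    · · · █ · · · · · · · ·
    · · · · · · · · · · · ·
    · · · · · · · · · · · ·
    · · · · · · · · · · · ·
    · · · · · · · · · · · ·
    · · · · · · · · · · · ·
T1:
  2·area = 84
  edge (0, 18)→(2, 12): d=(2,-6) top-left  bias=+0
  edge (2, 12)→(20, 0): d=(18,-12) top-left  bias=+0
  edge (20, 0)→(0, 18): d=(-20,18) right/bottom  bias=-1
    (2,1)@(5, 3): e=[0,-126,210] → ·  [on edge]
    (6,2)@(13, 5): e=[52,6,26] → █
    (7,2)@(15, 5): e=[64,30,-10] → ·
    (5,3)@(11, 7): e=[44,18,22] → █
    (6,3)@(13, 7): e=[56,42,-14] → ·
    (1,4)@(3, 9): e=[0,-42,126] → ·  [on edge]
    (3,4)@(7, 9): e=[24,6,54] → █
    (4,4)@(9, 9): e=[36,30,18] → █
    (5,4)@(11, 9): e=[48,54,-18] → ·
    (2,5)@(5, 11): e=[16,18,50] → █
    (4,5)@(9, 11): e=[40,66,-22] → ·
    (1,6)@(3, 13): e=[8,30,46] → █
    (0,7)@(1, 15): e=[0,42,42] → █  [on edge]
  covered (11 px):
    · · · · · · · · · · · ·
    · · · · · · · · · · · ·
    · · · · · · █ · · · · ·
    · · · · · █ · · · · · ·
    · · · █ █ · · · · · · ·
    · · █ █ · · · · · · · ·
    · █ █ · · · · · · · · ·
    █ █ · · · · · · · · · ·
    █ · · · · · · · · · · ·
    · · · · · · · · · · · ·
    · · · · · · · · · · · ·
    · · · · · · · · · · · ·
T2:
  2·area = 96
  edge (12, 10)→(6, 0): d=(-6,-10) top-left  bias=+0
  edge (6, 0)→(18, 4): d=(12,4) right/bottom  bias=-1
  edge (18, 4)→(12, 10): d=(-6,6) right/bottom  bias=-1
    (3,0)@(7, 1): e=[4,8,84] → █
    (4,0)@(9, 1): e=[24,0,72] → ·  [on edge]
    (10,0)@(21, 1): e=[144,-48,0] → ·  [on edge]
    (3,1)@(7, 3): e=[-8,32,72] → ·
    (4,1)@(9, 3): e=[12,24,60] → █
    (5,1)@(11, 3): e=[32,16,48] → █
    (6,1)@(13, 3): e=[52,8,36] → █
    (7,1)@(15, 3): e=[72,0,24] → ·  [on edge]
    (9,1)@(19, 3): e=[112,-16,0] → ·  [on edge]
    (4,2)@(9, 5): e=[0,48,48] → █  [on edge]
    (7,2)@(15, 5): e=[60,24,12] → █
    (8,2)@(17, 5): e=[80,16,0] → ·  [on edge]
    (10,2)@(21, 5): e=[120,0,-24] → ·  [on edge]
    (7,3)@(15, 7): e=[48,48,0] → ·  [on edge]
    (6,4)@(13, 9): e=[16,80,0] → ·  [on edge]
    (5,5)@(11, 11): e=[-16,112,0] → ·  [on edge]
    (4,6)@(9, 13): e=[-48,144,0] → ·  [on edge]
    (3,7)@(7, 15): e=[-80,176,0] → ·  [on edge]
    (7,7)@(15, 15): e=[0,144,-48] → ·  [on edge]
    (2,8)@(5, 17): e=[-112,208,0] → ·  [on edge]
    (1,9)@(3, 19): e=[-144,240,0] → ·  [on edge]
    (0,10)@(1, 21): e=[-176,272,0] → ·  [on edge]
  covered (10 px):
    · · · █ · · · · · · · ·
    · · · · █ █ █ · · · · ·
    · · · · █ █ █ █ · · · ·
    · · · · · █ █ · · · · ·
    · · · · · · · · · · · ·
    · · · · · · · · · · · ·
    · · · · · · · · · · · ·
    · · · · · · · · · · · ·
    · · · · · · · · · · · ·
    · · · · · · · · · · · ·
    · · · · · · · · · · · ·
    · · · · · · · · · · · ·

Answer: 31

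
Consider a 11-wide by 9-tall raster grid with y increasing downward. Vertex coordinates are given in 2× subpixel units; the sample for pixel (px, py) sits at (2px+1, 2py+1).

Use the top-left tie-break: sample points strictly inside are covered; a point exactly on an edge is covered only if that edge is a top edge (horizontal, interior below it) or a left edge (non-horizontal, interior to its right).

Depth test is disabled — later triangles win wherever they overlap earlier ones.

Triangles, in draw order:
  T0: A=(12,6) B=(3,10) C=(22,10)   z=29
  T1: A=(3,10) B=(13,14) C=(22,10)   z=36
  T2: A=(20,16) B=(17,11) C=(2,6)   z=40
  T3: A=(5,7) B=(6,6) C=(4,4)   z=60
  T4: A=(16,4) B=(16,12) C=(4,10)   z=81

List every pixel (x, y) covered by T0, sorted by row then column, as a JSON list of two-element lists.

T0:
  2·area = 76  (B↔C swapped to make it positive)
  edge (12, 6)→(22, 10): d=(10,4) right/bottom  bias=-1
  edge (22, 10)→(3, 10): d=(-19,0) right/bottom  bias=-1
  edge (3, 10)→(12, 6): d=(9,-4) top-left  bias=+0
    (5,3)@(11, 7): e=[14,57,5] → X
    (6,3)@(13, 7): e=[6,57,13] → X
    (7,3)@(15, 7): e=[-2,57,21] → .
    (3,4)@(7, 9): e=[50,19,7] → X
    (4,4)@(9, 9): e=[42,19,15] → X
    (7,4)@(15, 9): e=[18,19,39] → X
    (8,4)@(17, 9): e=[10,19,47] → X
    (9,4)@(19, 9): e=[2,19,55] → X
    (10,4)@(21, 9): e=[-6,19,63] → .
    (3,5)@(7, 11): e=[70,-19,25] → .
    (4,5)@(9, 11): e=[62,-19,33] → .
    (5,5)@(11, 11): e=[54,-19,41] → .
  covered (9 px):
    . . . . . . . . . . .
    . . . . . . . . . . .
    . . . . . . . . . . .
    . . . . . X X . . . .
    . . . X X X X X X X .
    . . . . . . . . . . .
    . . . . . . . . . . .
    . . . . . . . . . . .
    . . . . . . . . . . .
T1:
  2·area = 76  (B↔C swapped to make it positive)
  edge (3, 10)→(22, 10): d=(19,0) top-left  bias=+0
  edge (22, 10)→(13, 14): d=(-9,4) right/bottom  bias=-1
  edge (13, 14)→(3, 10): d=(-10,-4) top-left  bias=+0
    (3,5)@(7, 11): e=[19,51,6] → X
    (4,5)@(9, 11): e=[19,43,14] → X
    (5,5)@(11, 11): e=[19,35,22] → X
    (6,5)@(13, 11): e=[19,27,30] → X
    (7,5)@(15, 11): e=[19,19,38] → X
    (8,5)@(17, 11): e=[19,11,46] → X
    (9,5)@(19, 11): e=[19,3,54] → X
    (10,5)@(21, 11): e=[19,-5,62] → .
    (3,6)@(7, 13): e=[57,33,-14] → .
    (4,6)@(9, 13): e=[57,25,-6] → .
    (5,6)@(11, 13): e=[57,17,2] → X
    (8,6)@(17, 13): e=[57,-7,26] → .
  covered (10 px):
    . . . . . . . . . . .
    . . . . . . . . . . .
    . . . . . . . . . . .
    . . . . . . . . . . .
    . . . . . . . . . . .
    . . . X X X X X X X .
    . . . . . X X X . . .
    . . . . . . . . . . .
    . . . . . . . . . . .
T2:
  2·area = 60  (B↔C swapped to make it positive)
  edge (20, 16)→(2, 6): d=(-18,-10) top-left  bias=+0
  edge (2, 6)→(17, 11): d=(15,5) right/bottom  bias=-1
  edge (17, 11)→(20, 16): d=(3,5) right/bottom  bias=-1
    (5,0)@(11, 1): e=[180,-120,0] → .  [on edge]
    (2,3)@(5, 7): e=[12,0,48] → .  [on edge]
    (4,4)@(9, 9): e=[16,10,34] → X
    (5,4)@(11, 9): e=[36,0,24] → .  [on edge]
    (4,5)@(9, 11): e=[-20,40,40] → .
    (5,5)@(11, 11): e=[0,30,30] → X  [on edge]
    (6,5)@(13, 11): e=[20,20,20] → X
    (7,5)@(15, 11): e=[40,10,10] → X
    (8,5)@(17, 11): e=[60,0,0] → .  [on edge]
    (5,6)@(11, 13): e=[-36,60,36] → .
    (6,6)@(13, 13): e=[-16,50,26] → .
    (7,6)@(15, 13): e=[4,40,16] → X
  covered (7 px):
    . . . . . . . . . . .
    . . . . . . . . . . .
    . . . . . . . . . . .
    . . . . . . . . . . .
    . . . . X . . . . . .
    . . . . . X X X . . .
    . . . . . . . X X . .
    . . . . . . . . . X .
    . . . . . . . . . . .
T3:
  2·area = 4  (B↔C swapped to make it positive)
  edge (5, 7)→(4, 4): d=(-1,-3) top-left  bias=+0
  edge (4, 4)→(6, 6): d=(2,2) right/bottom  bias=-1
  edge (6, 6)→(5, 7): d=(-1,1) right/bottom  bias=-1
    (0,0)@(1, 1): e=[-6,0,10] → .  [on edge]
    (1,0)@(3, 1): e=[0,-4,8] → .  [on edge]
    (5,0)@(11, 1): e=[24,-20,0] → .  [on edge]
    (1,1)@(3, 3): e=[-2,0,6] → .  [on edge]
    (4,1)@(9, 3): e=[16,-12,0] → .  [on edge]
    (2,2)@(5, 5): e=[2,0,2] → .  [on edge]
    (3,2)@(7, 5): e=[8,-4,0] → .  [on edge]
    (2,3)@(5, 7): e=[0,4,0] → .  [on edge]
    (3,3)@(7, 7): e=[6,0,-2] → .  [on edge]
    (1,4)@(3, 9): e=[-8,12,0] → .  [on edge]
    (4,4)@(9, 9): e=[10,0,-6] → .  [on edge]
    (0,5)@(1, 11): e=[-16,20,0] → .  [on edge]
    (5,5)@(11, 11): e=[14,0,-10] → .  [on edge]
    (3,6)@(7, 13): e=[0,12,-8] → .  [on edge]
    (6,6)@(13, 13): e=[18,0,-14] → .  [on edge]
    (7,7)@(15, 15): e=[22,0,-18] → .  [on edge]
    (8,8)@(17, 17): e=[26,0,-22] → .  [on edge]
  covered (0 px):
    . . . . . . . . . . .
    . . . . . . . . . . .
    . . . . . . . . . . .
    . . . . . . . . . . .
    . . . . . . . . . . .
    . . . . . . . . . . .
    . . . . . . . . . . .
    . . . . . . . . . . .
    . . . . . . . . . . .
T4:
  2·area = 96
  edge (16, 4)→(16, 12): d=(0,8) right/bottom  bias=-1
  edge (16, 12)→(4, 10): d=(-12,-2) top-left  bias=+0
  edge (4, 10)→(16, 4): d=(12,-6) top-left  bias=+0
    (7,2)@(15, 5): e=[8,82,6] → X
    (8,2)@(17, 5): e=[-8,86,18] → .
    (5,3)@(11, 7): e=[40,50,6] → X
    (6,3)@(13, 7): e=[24,54,18] → X
    (8,3)@(17, 7): e=[-8,62,42] → .
    (3,4)@(7, 9): e=[72,18,6] → X
    (4,4)@(9, 9): e=[56,22,18] → X
    (8,4)@(17, 9): e=[-8,38,66] → .
    (3,5)@(7, 11): e=[72,-6,30] → .
    (4,5)@(9, 11): e=[56,-2,42] → .
    (5,5)@(11, 11): e=[40,2,54] → X
    (8,5)@(17, 11): e=[-8,14,90] → .
  covered (12 px):
    . . . . . . . . . . .
    . . . . . . . . . . .
    . . . . . . . X . . .
    . . . . . X X X . . .
    . . . X X X X X . . .
    . . . . . X X X . . .
    . . . . . . . . . . .
    . . . . . . . . . . .
    . . . . . . . . . . .

Result: [[5,3],[6,3],[3,4],[4,4],[5,4],[6,4],[7,4],[8,4],[9,4]]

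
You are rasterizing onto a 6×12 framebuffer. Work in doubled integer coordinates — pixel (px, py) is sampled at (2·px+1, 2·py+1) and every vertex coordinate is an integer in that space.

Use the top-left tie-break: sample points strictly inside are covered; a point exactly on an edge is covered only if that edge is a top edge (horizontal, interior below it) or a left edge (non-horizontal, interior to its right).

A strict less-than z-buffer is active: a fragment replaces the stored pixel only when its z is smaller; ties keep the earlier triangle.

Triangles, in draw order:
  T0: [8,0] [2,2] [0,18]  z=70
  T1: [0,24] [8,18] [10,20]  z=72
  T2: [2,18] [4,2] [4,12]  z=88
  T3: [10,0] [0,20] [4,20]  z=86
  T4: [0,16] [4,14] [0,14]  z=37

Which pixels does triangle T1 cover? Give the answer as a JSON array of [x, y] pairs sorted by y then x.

T0:
  2·area = 92  (B↔C swapped to make it positive)
  edge (8, 0)→(0, 18): d=(-8,18) right/bottom  bias=-1
  edge (0, 18)→(2, 2): d=(2,-16) top-left  bias=+0
  edge (2, 2)→(8, 0): d=(6,-2) top-left  bias=+0
    (2,0)@(5, 1): e=[46,46,0] → █  [on edge]
    (3,0)@(7, 1): e=[10,78,4] → █
    (4,0)@(9, 1): e=[-26,110,8] → ·
    (1,1)@(3, 3): e=[66,18,8] → █
    (3,1)@(7, 3): e=[-6,82,16] → ·
    (1,2)@(3, 5): e=[50,22,20] → █
    (3,2)@(7, 5): e=[-22,86,28] → ·
    (1,3)@(3, 7): e=[34,26,32] → █
    (2,3)@(5, 7): e=[-2,58,36] → ·
    (1,4)@(3, 9): e=[18,30,44] → █
    (2,4)@(5, 9): e=[-18,62,48] → ·
    (0,5)@(1, 11): e=[38,2,52] → █
  covered (12 px):
    · · █ █ · ·
    · █ █ · · ·
    · █ █ · · ·
    · █ · · · ·
    · █ · · · ·
    █ █ · · · ·
    █ · · · · ·
    █ · · · · ·
    · · · · · ·
    · · · · · ·
    · · · · · ·
    · · · · · ·
T1:
  2·area = 28
  edge (0, 24)→(8, 18): d=(8,-6) top-left  bias=+0
  edge (8, 18)→(10, 20): d=(2,2) right/bottom  bias=-1
  edge (10, 20)→(0, 24): d=(-10,4) right/bottom  bias=-1
    (0,5)@(1, 11): e=[-98,0,126] → ·  [on edge]
    (1,6)@(3, 13): e=[-70,0,98] → ·  [on edge]
    (2,7)@(5, 15): e=[-42,0,70] → ·  [on edge]
    (3,8)@(7, 17): e=[-14,0,42] → ·  [on edge]
    (3,9)@(7, 19): e=[2,4,22] → █
    (4,9)@(9, 19): e=[14,0,14] → ·  [on edge]
    (2,10)@(5, 21): e=[6,12,10] → █
    (4,10)@(9, 21): e=[30,4,-6] → ·
    (5,10)@(11, 21): e=[42,0,-14] → ·  [on edge]
    (2,11)@(5, 23): e=[22,16,-10] → ·
    (3,11)@(7, 23): e=[34,12,-18] → ·
  covered (3 px):
    · · · · · ·
    · · · · · ·
    · · · · · ·
    · · · · · ·
    · · · · · ·
    · · · · · ·
    · · · · · ·
    · · · · · ·
    · · · · · ·
    · · · █ · ·
    · · █ █ · ·
    · · · · · ·
T2:
  2·area = 20
  edge (2, 18)→(4, 2): d=(2,-16) top-left  bias=+0
  edge (4, 2)→(4, 12): d=(0,10) right/bottom  bias=-1
  edge (4, 12)→(2, 18): d=(-2,6) right/bottom  bias=-1
    (3,1)@(7, 3): e=[50,-30,0] → ·  [on edge]
    (2,4)@(5, 9): e=[30,-10,0] → ·  [on edge]
    (1,5)@(3, 11): e=[2,10,8] → █
    (2,5)@(5, 11): e=[34,-10,-4] → ·
    (1,6)@(3, 13): e=[6,10,4] → █
    (2,6)@(5, 13): e=[38,-10,-8] → ·
    (1,7)@(3, 15): e=[10,10,0] → ·  [on edge]
    (0,10)@(1, 21): e=[-10,30,0] → ·  [on edge]
  covered (2 px):
    · · · · · ·
    · · · · · ·
    · · · · · ·
    · · · · · ·
    · · · · · ·
    · █ · · · ·
    · █ · · · ·
    · · · · · ·
    · · · · · ·
    · · · · · ·
    · · · · · ·
    · · · · · ·
T3:
  2·area = 80  (B↔C swapped to make it positive)
  edge (10, 0)→(4, 20): d=(-6,20) right/bottom  bias=-1
  edge (4, 20)→(0, 20): d=(-4,0) right/bottom  bias=-1
  edge (0, 20)→(10, 0): d=(10,-20) top-left  bias=+0
    (4,1)@(9, 3): e=[2,68,10] → █
    (5,1)@(11, 3): e=[-38,68,50] → ·
    (4,2)@(9, 5): e=[-10,60,30] → ·
    (3,3)@(7, 7): e=[18,52,10] → █
    (4,3)@(9, 7): e=[-22,52,50] → ·
    (3,4)@(7, 9): e=[6,44,30] → █
    (4,4)@(9, 9): e=[-34,44,70] → ·
    (2,5)@(5, 11): e=[34,36,10] → █
    (3,5)@(7, 11): e=[-6,36,50] → ·
    (2,6)@(5, 13): e=[22,28,30] → █
    (3,6)@(7, 13): e=[-18,28,70] → ·
    (1,7)@(3, 15): e=[50,20,10] → █
  covered (10 px):
    · · · · · ·
    · · · · █ ·
    · · · · · ·
    · · · █ · ·
    · · · █ · ·
    · · █ · · ·
    · · █ · · ·
    · █ █ · · ·
    · █ · · · ·
    █ █ · · · ·
    · · · · · ·
    · · · · · ·
T4:
  2·area = 8  (B↔C swapped to make it positive)
  edge (0, 16)→(0, 14): d=(0,-2) top-left  bias=+0
  edge (0, 14)→(4, 14): d=(4,0) top-left  bias=+0
  edge (4, 14)→(0, 16): d=(-4,2) right/bottom  bias=-1
    (0,7)@(1, 15): e=[2,4,2] → █
    (1,7)@(3, 15): e=[6,4,-2] → ·
    (0,8)@(1, 17): e=[2,12,-6] → ·
  covered (1 px):
    · · · · · ·
    · · · · · ·
    · · · · · ·
    · · · · · ·
    · · · · · ·
    · · · · · ·
    · · · · · ·
    █ · · · · ·
    · · · · · ·
    · · · · · ·
    · · · · · ·
    · · · · · ·

Answer: [[3,9],[2,10],[3,10]]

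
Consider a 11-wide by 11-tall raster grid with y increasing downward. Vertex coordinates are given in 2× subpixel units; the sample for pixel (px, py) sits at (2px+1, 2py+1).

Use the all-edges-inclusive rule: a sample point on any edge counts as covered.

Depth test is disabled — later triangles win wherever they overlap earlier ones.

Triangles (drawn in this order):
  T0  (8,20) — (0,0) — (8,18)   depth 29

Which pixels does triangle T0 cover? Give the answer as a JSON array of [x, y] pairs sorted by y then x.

T0:
  2·area = 16
  edge (8, 20)→(0, 0): d=(-8,-20) inclusive
  edge (0, 0)→(8, 18): d=(8,18) inclusive
  edge (8, 18)→(8, 20): d=(0,2) inclusive
    (1,3)@(3, 7): e=[4,2,10] → X
    (2,3)@(5, 7): e=[44,-34,6] → .
    (1,4)@(3, 9): e=[-12,18,10] → .
    (3,8)@(7, 17): e=[4,10,2] → X
    (4,8)@(9, 17): e=[44,-26,-2] → .
    (3,9)@(7, 19): e=[-12,26,2] → .
  covered (2 px):
    . . . . . . . . . . .
    . . . . . . . . . . .
    . . . . . . . . . . .
    . X . . . . . . . . .
    . . . . . . . . . . .
    . . . . . . . . . . .
    . . . . . . . . . . .
    . . . . . . . . . . .
    . . . X . . . . . . .
    . . . . . . . . . . .
    . . . . . . . . . . .

Final: [[1,3],[3,8]]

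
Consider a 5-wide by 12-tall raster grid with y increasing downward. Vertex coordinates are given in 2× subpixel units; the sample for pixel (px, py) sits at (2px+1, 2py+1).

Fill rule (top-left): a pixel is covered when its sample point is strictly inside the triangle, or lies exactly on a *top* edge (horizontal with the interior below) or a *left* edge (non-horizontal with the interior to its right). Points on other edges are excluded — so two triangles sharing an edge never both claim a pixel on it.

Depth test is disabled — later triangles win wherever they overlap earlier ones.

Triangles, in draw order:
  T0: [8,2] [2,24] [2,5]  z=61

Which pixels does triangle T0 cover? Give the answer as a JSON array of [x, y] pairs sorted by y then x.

T0:
  2·area = 114
  edge (8, 2)→(2, 24): d=(-6,22) right/bottom  bias=-1
  edge (2, 24)→(2, 5): d=(0,-19) top-left  bias=+0
  edge (2, 5)→(8, 2): d=(6,-3) top-left  bias=+0
    (3,1)@(7, 3): e=[16,95,3] → X
    (4,1)@(9, 3): e=[-28,133,9] → .
    (1,2)@(3, 5): e=[92,19,3] → X
    (2,2)@(5, 5): e=[48,57,9] → X
    (4,2)@(9, 5): e=[-40,133,21] → .
    (1,3)@(3, 7): e=[80,19,15] → X
    (3,3)@(7, 7): e=[-8,95,27] → .
    (1,4)@(3, 9): e=[68,19,27] → X
    (3,4)@(7, 9): e=[-20,95,39] → .
    (1,5)@(3, 11): e=[56,19,39] → X
    (3,5)@(7, 11): e=[-32,95,51] → .
    (1,6)@(3, 13): e=[44,19,51] → X
    (2,6)@(5, 13): e=[0,57,57] → .  [on edge]
  covered (14 px):
    . . . . .
    . . . X .
    . X X X .
    . X X . .
    . X X . .
    . X X . .
    . X . . .
    . X . . .
    . X . . .
    . X . . .
    . . . . .
    . . . . .

Final: [[3,1],[1,2],[2,2],[3,2],[1,3],[2,3],[1,4],[2,4],[1,5],[2,5],[1,6],[1,7],[1,8],[1,9]]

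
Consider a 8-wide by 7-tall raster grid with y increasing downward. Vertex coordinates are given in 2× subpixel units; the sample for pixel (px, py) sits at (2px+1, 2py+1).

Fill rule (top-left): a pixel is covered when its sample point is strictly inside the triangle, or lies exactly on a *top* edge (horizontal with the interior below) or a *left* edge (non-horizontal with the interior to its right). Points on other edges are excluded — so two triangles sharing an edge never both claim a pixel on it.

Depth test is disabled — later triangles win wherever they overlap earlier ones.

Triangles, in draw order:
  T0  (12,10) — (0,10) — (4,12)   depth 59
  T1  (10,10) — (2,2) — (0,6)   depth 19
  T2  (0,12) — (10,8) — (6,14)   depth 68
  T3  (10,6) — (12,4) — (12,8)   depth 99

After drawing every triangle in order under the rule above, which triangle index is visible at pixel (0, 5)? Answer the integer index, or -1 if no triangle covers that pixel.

T0:
  2·area = 24  (B↔C swapped to make it positive)
  edge (12, 10)→(4, 12): d=(-8,2) right/bottom  bias=-1
  edge (4, 12)→(0, 10): d=(-4,-2) top-left  bias=+0
  edge (0, 10)→(12, 10): d=(12,0) top-left  bias=+0
    (1,5)@(3, 11): e=[10,2,12] → #
    (2,5)@(5, 11): e=[6,6,12] → #
    (3,5)@(7, 11): e=[2,10,12] → #
    (4,5)@(9, 11): e=[-2,14,12] → ·
    (1,6)@(3, 13): e=[-6,-6,36] → ·
    (2,6)@(5, 13): e=[-10,-2,36] → ·
    (3,6)@(7, 13): e=[-14,2,36] → ·
  covered (3 px):
    · · · · · · · ·
    · · · · · · · ·
    · · · · · · · ·
    · · · · · · · ·
    · · · · · · · ·
    · # # # · · · ·
    · · · · · · · ·
T1:
  2·area = 48  (B↔C swapped to make it positive)
  edge (10, 10)→(0, 6): d=(-10,-4) top-left  bias=+0
  edge (0, 6)→(2, 2): d=(2,-4) top-left  bias=+0
  edge (2, 2)→(10, 10): d=(8,8) right/bottom  bias=-1
    (0,0)@(1, 1): e=[54,-6,0] → ·  [on edge]
    (1,1)@(3, 3): e=[42,6,0] → ·  [on edge]
    (0,2)@(1, 5): e=[14,2,32] → #
    (1,2)@(3, 5): e=[22,10,16] → #
    (2,2)@(5, 5): e=[30,18,0] → ·  [on edge]
    (0,3)@(1, 7): e=[-6,6,48] → ·
    (1,3)@(3, 7): e=[2,14,32] → #
    (2,3)@(5, 7): e=[10,22,16] → #
    (3,3)@(7, 7): e=[18,30,0] → ·  [on edge]
    (1,4)@(3, 9): e=[-18,18,48] → ·
    (2,4)@(5, 9): e=[-10,26,32] → ·
    (4,4)@(9, 9): e=[6,42,0] → ·  [on edge]
    (5,5)@(11, 11): e=[-6,54,0] → ·  [on edge]
    (6,6)@(13, 13): e=[-18,66,0] → ·  [on edge]
  covered (4 px):
    · · · · · · · ·
    · · · · · · · ·
    # # · · · · · ·
    · # # · · · · ·
    · · · · · · · ·
    · · · · · · · ·
    · · · · · · · ·
T2:
  2·area = 44
  edge (0, 12)→(10, 8): d=(10,-4) top-left  bias=+0
  edge (10, 8)→(6, 14): d=(-4,6) right/bottom  bias=-1
  edge (6, 14)→(0, 12): d=(-6,-2) top-left  bias=+0
    (4,4)@(9, 9): e=[6,2,36] → #
    (5,4)@(11, 9): e=[14,-10,40] → ·
    (1,5)@(3, 11): e=[2,30,12] → #
    (2,5)@(5, 11): e=[10,18,16] → #
    (3,5)@(7, 11): e=[18,6,20] → #
    (4,5)@(9, 11): e=[26,-6,24] → ·
    (1,6)@(3, 13): e=[22,22,0] → #  [on edge]
    (3,6)@(7, 13): e=[38,-2,8] → ·
  covered (6 px):
    · · · · · · · ·
    · · · · · · · ·
    · · · · · · · ·
    · · · · · · · ·
    · · · · # · · ·
    · # # # · · · ·
    · # # · · · · ·
T3:
  2·area = 8
  edge (10, 6)→(12, 4): d=(2,-2) top-left  bias=+0
  edge (12, 4)→(12, 8): d=(0,4) right/bottom  bias=-1
  edge (12, 8)→(10, 6): d=(-2,-2) top-left  bias=+0
    (2,0)@(5, 1): e=[-20,28,0] → ·  [on edge]
    (7,0)@(15, 1): e=[0,-12,20] → ·  [on edge]
    (3,1)@(7, 3): e=[-12,20,0] → ·  [on edge]
    (6,1)@(13, 3): e=[0,-4,12] → ·  [on edge]
    (4,2)@(9, 5): e=[-4,12,0] → ·  [on edge]
    (5,2)@(11, 5): e=[0,4,4] → #  [on edge]
    (6,2)@(13, 5): e=[4,-4,8] → ·
    (4,3)@(9, 7): e=[0,12,-4] → ·  [on edge]
    (5,3)@(11, 7): e=[4,4,0] → #  [on edge]
    (6,3)@(13, 7): e=[8,-4,4] → ·
    (3,4)@(7, 9): e=[0,20,-12] → ·  [on edge]
    (5,4)@(11, 9): e=[8,4,-4] → ·
    (6,4)@(13, 9): e=[12,-4,0] → ·  [on edge]
    (2,5)@(5, 11): e=[0,28,-20] → ·  [on edge]
    (7,5)@(15, 11): e=[20,-12,0] → ·  [on edge]
    (1,6)@(3, 13): e=[0,36,-28] → ·  [on edge]
  covered (2 px):
    · · · · · · · ·
    · · · · · · · ·
    · · · · · # · ·
    · · · · · # · ·
    · · · · · · · ·
    · · · · · · · ·
    · · · · · · · ·

Z-buffer (winner per pixel, '.' = empty):
  . . . . . . . .
  . . . . . . . .
  1 1 . . . 3 . .
  . 1 1 . . 3 . .
  . . . . 2 . . .
  . 2 2 2 . . . .
  . 2 2 . . . . .

Result: -1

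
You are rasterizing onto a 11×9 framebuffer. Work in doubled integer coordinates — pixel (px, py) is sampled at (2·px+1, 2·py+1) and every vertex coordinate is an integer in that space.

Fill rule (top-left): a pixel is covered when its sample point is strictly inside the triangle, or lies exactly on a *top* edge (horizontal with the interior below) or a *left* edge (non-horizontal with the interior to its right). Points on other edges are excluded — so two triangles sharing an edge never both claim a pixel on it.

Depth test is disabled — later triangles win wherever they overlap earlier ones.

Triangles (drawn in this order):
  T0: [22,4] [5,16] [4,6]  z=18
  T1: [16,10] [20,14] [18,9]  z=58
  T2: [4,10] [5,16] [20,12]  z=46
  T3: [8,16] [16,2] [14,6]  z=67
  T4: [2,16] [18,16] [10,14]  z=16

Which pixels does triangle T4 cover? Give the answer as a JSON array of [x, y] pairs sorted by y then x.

T0:
  2·area = 182
  edge (22, 4)→(5, 16): d=(-17,12) right/bottom  bias=-1
  edge (5, 16)→(4, 6): d=(-1,-10) top-left  bias=+0
  edge (4, 6)→(22, 4): d=(18,-2) top-left  bias=+0
    (6,2)@(13, 5): e=[91,91,0] → #  [on edge]
    (7,2)@(15, 5): e=[67,111,4] → #
    (8,2)@(17, 5): e=[43,131,8] → #
    (9,2)@(19, 5): e=[19,151,12] → #
    (10,2)@(21, 5): e=[-5,171,16] → ·
    (2,3)@(5, 7): e=[153,9,20] → #
    (3,3)@(7, 7): e=[129,29,24] → #
    (4,3)@(9, 7): e=[105,49,28] → #
    (5,3)@(11, 7): e=[81,69,32] → #
    (9,3)@(19, 7): e=[-15,149,48] → ·
    (2,4)@(5, 9): e=[119,7,56] → #
    (7,4)@(15, 9): e=[-1,107,76] → ·
  covered (24 px):
    · · · · · · · · · · ·
    · · · · · · · · · · ·
    · · · · · · # # # # ·
    · · # # # # # # # · ·
    · · # # # # # · · · ·
    · · # # # # · · · · ·
    · · # # # · · · · · ·
    · · # · · · · · · · ·
    · · · · · · · · · · ·
T1:
  2·area = 12  (B↔C swapped to make it positive)
  edge (16, 10)→(18, 9): d=(2,-1) top-left  bias=+0
  edge (18, 9)→(20, 14): d=(2,5) right/bottom  bias=-1
  edge (20, 14)→(16, 10): d=(-4,-4) top-left  bias=+0
    (3,0)@(7, 1): e=[-27,39,0] → ·  [on edge]
    (4,1)@(9, 3): e=[-21,33,0] → ·  [on edge]
    (5,2)@(11, 5): e=[-15,27,0] → ·  [on edge]
    (6,3)@(13, 7): e=[-9,21,0] → ·  [on edge]
    (7,4)@(15, 9): e=[-3,15,0] → ·  [on edge]
    (8,5)@(17, 11): e=[3,9,0] → #  [on edge]
    (9,5)@(19, 11): e=[5,-1,8] → ·
    (8,6)@(17, 13): e=[7,13,-8] → ·
    (9,6)@(19, 13): e=[9,3,0] → #  [on edge]
    (10,6)@(21, 13): e=[11,-7,8] → ·
    (9,7)@(19, 15): e=[13,7,-8] → ·
    (10,7)@(21, 15): e=[15,-3,0] → ·  [on edge]
  covered (2 px):
    · · · · · · · · · · ·
    · · · · · · · · · · ·
    · · · · · · · · · · ·
    · · · · · · · · · · ·
    · · · · · · · · · · ·
    · · · · · · · · # · ·
    · · · · · · · · · # ·
    · · · · · · · · · · ·
    · · · · · · · · · · ·
T2:
  2·area = 94  (B↔C swapped to make it positive)
  edge (4, 10)→(20, 12): d=(16,2) right/bottom  bias=-1
  edge (20, 12)→(5, 16): d=(-15,4) right/bottom  bias=-1
  edge (5, 16)→(4, 10): d=(-1,-6) top-left  bias=+0
    (2,5)@(5, 11): e=[14,75,5] → #
    (3,5)@(7, 11): e=[10,67,17] → #
    (4,5)@(9, 11): e=[6,59,29] → #
    (5,5)@(11, 11): e=[2,51,41] → #
    (6,5)@(13, 11): e=[-2,43,53] → ·
    (2,6)@(5, 13): e=[46,45,3] → #
    (6,6)@(13, 13): e=[30,13,51] → #
    (7,6)@(15, 13): e=[26,5,63] → #
    (8,6)@(17, 13): e=[22,-3,75] → ·
    (2,7)@(5, 15): e=[78,15,1] → #
    (4,7)@(9, 15): e=[70,-1,25] → ·
    (5,7)@(11, 15): e=[66,-9,37] → ·
  covered (12 px):
    · · · · · · · · · · ·
    · · · · · · · · · · ·
    · · · · · · · · · · ·
    · · · · · · · · · · ·
    · · · · · · · · · · ·
    · · # # # # · · · · ·
    · · # # # # # # · · ·
    · · # # · · · · · · ·
    · · · · · · · · · · ·
T3:
  2·area = 4
  edge (8, 16)→(16, 2): d=(8,-14) top-left  bias=+0
  edge (16, 2)→(14, 6): d=(-2,4) right/bottom  bias=-1
  edge (14, 6)→(8, 16): d=(-6,10) right/bottom  bias=-1
    (8,0)@(17, 1): e=[6,-2,0] → ·  [on edge]
    (5,5)@(11, 11): e=[2,2,0] → ·  [on edge]
  covered (0 px):
    · · · · · · · · · · ·
    · · · · · · · · · · ·
    · · · · · · · · · · ·
    · · · · · · · · · · ·
    · · · · · · · · · · ·
    · · · · · · · · · · ·
    · · · · · · · · · · ·
    · · · · · · · · · · ·
    · · · · · · · · · · ·
T4:
  2·area = 32  (B↔C swapped to make it positive)
  edge (2, 16)→(10, 14): d=(8,-2) top-left  bias=+0
  edge (10, 14)→(18, 16): d=(8,2) right/bottom  bias=-1
  edge (18, 16)→(2, 16): d=(-16,0) right/bottom  bias=-1
    (3,7)@(7, 15): e=[2,14,16] → #
    (4,7)@(9, 15): e=[6,10,16] → #
    (5,7)@(11, 15): e=[10,6,16] → #
    (6,7)@(13, 15): e=[14,2,16] → #
    (7,7)@(15, 15): e=[18,-2,16] → ·
    (3,8)@(7, 17): e=[18,30,-16] → ·
    (4,8)@(9, 17): e=[22,26,-16] → ·
    (5,8)@(11, 17): e=[26,22,-16] → ·
    (6,8)@(13, 17): e=[30,18,-16] → ·
  covered (4 px):
    · · · · · · · · · · ·
    · · · · · · · · · · ·
    · · · · · · · · · · ·
    · · · · · · · · · · ·
    · · · · · · · · · · ·
    · · · · · · · · · · ·
    · · · · · · · · · · ·
    · · · # # # # · · · ·
    · · · · · · · · · · ·

Answer: [[3,7],[4,7],[5,7],[6,7]]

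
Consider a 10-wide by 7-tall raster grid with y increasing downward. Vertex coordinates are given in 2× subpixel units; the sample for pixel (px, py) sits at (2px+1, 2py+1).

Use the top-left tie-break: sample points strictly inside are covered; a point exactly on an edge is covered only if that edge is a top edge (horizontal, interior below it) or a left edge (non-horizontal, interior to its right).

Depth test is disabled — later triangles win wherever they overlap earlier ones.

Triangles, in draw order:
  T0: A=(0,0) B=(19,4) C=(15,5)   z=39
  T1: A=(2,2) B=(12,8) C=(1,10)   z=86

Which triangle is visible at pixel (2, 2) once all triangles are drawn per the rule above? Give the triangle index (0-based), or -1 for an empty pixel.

T0:
  2·area = 35
  edge (0, 0)→(19, 4): d=(19,4) right/bottom  bias=-1
  edge (19, 4)→(15, 5): d=(-4,1) right/bottom  bias=-1
  edge (15, 5)→(0, 0): d=(-15,-5) top-left  bias=+0
    (1,0)@(3, 1): e=[7,28,0] → X  [on edge]
    (2,0)@(5, 1): e=[-1,26,10] → .
    (1,1)@(3, 3): e=[45,20,-30] → .
    (4,1)@(9, 3): e=[21,14,0] → X  [on edge]
    (5,1)@(11, 3): e=[13,12,10] → X
    (6,1)@(13, 3): e=[5,10,20] → X
    (7,1)@(15, 3): e=[-3,8,30] → .
    (4,2)@(9, 5): e=[59,6,-30] → .
    (5,2)@(11, 5): e=[51,4,-20] → .
    (6,2)@(13, 5): e=[43,2,-10] → .
    (7,2)@(15, 5): e=[35,0,0] → .  [on edge]
    (3,3)@(7, 7): e=[105,0,-70] → .  [on edge]
  covered (4 px):
    . X . . . . . . . .
    . . . . X X X . . .
    . . . . . . . . . .
    . . . . . . . . . .
    . . . . . . . . . .
    . . . . . . . . . .
    . . . . . . . . . .
T1:
  2·area = 86
  edge (2, 2)→(12, 8): d=(10,6) right/bottom  bias=-1
  edge (12, 8)→(1, 10): d=(-11,2) right/bottom  bias=-1
  edge (1, 10)→(2, 2): d=(1,-8) top-left  bias=+0
    (1,1)@(3, 3): e=[4,73,9] → X
    (2,1)@(5, 3): e=[-8,69,25] → .
    (1,2)@(3, 5): e=[24,51,11] → X
    (2,2)@(5, 5): e=[12,47,27] → X
    (3,2)@(7, 5): e=[0,43,43] → .  [on edge]
    (1,3)@(3, 7): e=[44,29,13] → X
    (3,3)@(7, 7): e=[20,21,45] → X
    (4,3)@(9, 7): e=[8,17,61] → X
    (5,3)@(11, 7): e=[-4,13,77] → .
    (1,4)@(3, 9): e=[64,7,15] → X
    (3,4)@(7, 9): e=[40,-1,47] → .
    (4,4)@(9, 9): e=[28,-5,63] → .
    (8,5)@(17, 11): e=[0,-43,129] → .  [on edge]
  covered (9 px):
    . . . . . . . . . .
    . X . . . . . . . .
    . X X . . . . . . .
    . X X X X . . . . .
    . X X . . . . . . .
    . . . . . . . . . .
    . . . . . . . . . .

Z-buffer (winner per pixel, '.' = empty):
  . 0 . . . . . . . .
  . 1 . . 0 0 0 . . .
  . 1 1 . . . . . . .
  . 1 1 1 1 . . . . .
  . 1 1 . . . . . . .
  . . . . . . . . . .
  . . . . . . . . . .

Final: 1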